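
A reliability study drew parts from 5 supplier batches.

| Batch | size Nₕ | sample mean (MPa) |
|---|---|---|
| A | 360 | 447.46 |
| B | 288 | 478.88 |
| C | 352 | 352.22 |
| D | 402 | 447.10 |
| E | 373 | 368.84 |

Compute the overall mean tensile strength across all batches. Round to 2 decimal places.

417.07

N = 360 + 288 + 352 + 402 + 373 = 1775.
Weight each subgroup mean by Nₕ/N and sum.
Σ Nₕx̄ₕ = 360·447.46 + 288·478.88 + 352·352.22 + 402·447.10 + 373·368.84 = 161085.6 + 137917.44 + 123981.44 + 179734.2 + 137577.32 = 740296.
Divide by N: 740296 / 1775 = 417.0682... → 417.07.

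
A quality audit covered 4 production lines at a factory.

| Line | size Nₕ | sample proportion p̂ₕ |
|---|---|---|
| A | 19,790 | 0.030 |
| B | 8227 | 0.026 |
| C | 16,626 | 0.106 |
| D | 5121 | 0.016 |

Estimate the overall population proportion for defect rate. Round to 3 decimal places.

N = 19790 + 8227 + 16626 + 5121 = 49764.
Overall proportion = Σ (Nₕ/N)·p̂ₕ.
Σ Nₕp̂ₕ = 593.7 + 213.902 + 1762.356 + 81.936 = 2651.894.
2651.894 / 49764 = 0.05329... → 0.053.

0.053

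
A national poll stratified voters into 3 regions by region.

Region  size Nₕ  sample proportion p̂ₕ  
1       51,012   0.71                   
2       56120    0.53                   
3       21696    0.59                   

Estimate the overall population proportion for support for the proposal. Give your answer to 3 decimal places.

0.611

N = 51012 + 56120 + 21696 = 128828.
Overall proportion = Σ (Nₕ/N)·p̂ₕ.
Σ Nₕp̂ₕ = 36218.52 + 29743.6 + 12800.64 = 78762.76.
78762.76 / 128828 = 0.61138... → 0.611.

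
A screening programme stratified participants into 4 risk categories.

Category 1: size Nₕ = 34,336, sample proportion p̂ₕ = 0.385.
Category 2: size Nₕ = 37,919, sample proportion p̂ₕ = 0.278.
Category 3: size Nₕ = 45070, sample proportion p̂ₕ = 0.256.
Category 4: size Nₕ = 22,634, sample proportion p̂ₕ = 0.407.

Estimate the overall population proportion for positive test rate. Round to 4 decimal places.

0.3180

N = 34336 + 37919 + 45070 + 22634 = 139959.
Overall proportion = Σ (Nₕ/N)·p̂ₕ.
Σ Nₕp̂ₕ = 13219.36 + 10541.482 + 11537.92 + 9212.038 = 44510.8.
44510.8 / 139959 = 0.318027... → 0.3180.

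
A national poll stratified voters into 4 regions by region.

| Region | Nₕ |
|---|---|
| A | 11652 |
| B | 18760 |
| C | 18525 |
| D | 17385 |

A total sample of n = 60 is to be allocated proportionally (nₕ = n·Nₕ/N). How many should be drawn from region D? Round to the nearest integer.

N = 11652 + 18760 + 18525 + 17385 = 66322.
n_D = 60·17385/66322 = 15.728... → 16.

16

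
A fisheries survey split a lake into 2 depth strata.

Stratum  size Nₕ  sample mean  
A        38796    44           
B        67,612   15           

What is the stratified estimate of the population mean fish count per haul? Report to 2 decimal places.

25.57

x̄_st = (Σ Nₕx̄ₕ) / (Σ Nₕ) = (38796·44 + 67612·15) / 106408
= 2721204 / 106408 = 25.5733... → 25.57.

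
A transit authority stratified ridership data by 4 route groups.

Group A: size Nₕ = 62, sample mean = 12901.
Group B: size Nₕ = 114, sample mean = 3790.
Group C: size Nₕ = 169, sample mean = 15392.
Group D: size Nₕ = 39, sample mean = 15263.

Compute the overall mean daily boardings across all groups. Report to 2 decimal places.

N = 62 + 114 + 169 + 39 = 384.
Overall mean = Σ (Nₕ/N)·x̄ₕ — weight by population share, not a simple average.
Σ Nₕx̄ₕ = 62·12901 + 114·3790 + 169·15392 + 39·15263 = 799862 + 432060 + 2601248 + 595257 = 4428427.
Divide by N: 4428427 / 384 = 11532.3620... → 11532.36.

11532.36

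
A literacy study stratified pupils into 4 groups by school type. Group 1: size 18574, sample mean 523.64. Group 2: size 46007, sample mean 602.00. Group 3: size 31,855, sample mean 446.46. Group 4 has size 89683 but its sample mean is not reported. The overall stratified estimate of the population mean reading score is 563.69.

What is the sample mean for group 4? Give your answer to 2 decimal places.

593.97

N = 18574 + 46007 + 31855 + 89683 = 186119.
Overall total = μ·N = 563.69·186119 = 104913419.11.
Subtract the known strata: 18574·523.64 + 46007·602.00 + 31855·446.46 = 51644286.66.
Remaining total for group 4: 104913419.11 − 51644286.66 = 53269132.45.
Divide by its size: 53269132.45 / 89683 = 593.9713... → 593.97.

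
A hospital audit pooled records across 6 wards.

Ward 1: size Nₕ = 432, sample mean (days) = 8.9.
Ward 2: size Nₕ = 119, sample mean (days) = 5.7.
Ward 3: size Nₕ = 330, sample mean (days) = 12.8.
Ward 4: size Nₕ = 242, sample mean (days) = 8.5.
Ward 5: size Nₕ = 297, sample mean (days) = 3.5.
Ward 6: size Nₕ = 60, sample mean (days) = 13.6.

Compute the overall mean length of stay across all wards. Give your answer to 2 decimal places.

N = 432 + 119 + 330 + 242 + 297 + 60 = 1480.
Overall mean = Σ (Nₕ/N)·x̄ₕ — weight by population share, not a simple average.
Σ Nₕx̄ₕ = 432·8.9 + 119·5.7 + 330·12.8 + 242·8.5 + 297·3.5 + 60·13.6 = 3844.8 + 678.3 + 4224 + 2057 + 1039.5 + 816 = 12659.6.
Divide by N: 12659.6 / 1480 = 8.5538... → 8.55.

8.55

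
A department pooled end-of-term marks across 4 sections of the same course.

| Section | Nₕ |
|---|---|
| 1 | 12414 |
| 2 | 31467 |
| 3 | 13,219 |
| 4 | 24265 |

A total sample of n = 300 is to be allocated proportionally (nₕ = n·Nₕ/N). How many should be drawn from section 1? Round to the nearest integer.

Share of section 1 = 12414/81365 = 0.15257.
Allocate 300 × 0.15257 = 45.772... → 46.

46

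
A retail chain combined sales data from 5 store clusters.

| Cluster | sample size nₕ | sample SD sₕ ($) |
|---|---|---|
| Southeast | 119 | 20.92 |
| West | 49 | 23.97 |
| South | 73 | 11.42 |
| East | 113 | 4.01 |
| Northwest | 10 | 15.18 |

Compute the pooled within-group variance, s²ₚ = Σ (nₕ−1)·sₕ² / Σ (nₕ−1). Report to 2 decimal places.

Southeast: (119−1)·20.92² = 118·437.6464 = 51642.2752
West: (49−1)·23.97² = 48·574.5609 = 27578.9232
South: (73−1)·11.42² = 72·130.4164 = 9389.9808
East: (113−1)·4.01² = 112·16.0801 = 1800.9712
Northwest: (10−1)·15.18² = 9·230.4324 = 2073.8916
Numerator = 92486.042; denominator = Σ(nₕ−1) = 359.
s²ₚ = 92486.042/359 = 257.6213... → 257.62.

257.62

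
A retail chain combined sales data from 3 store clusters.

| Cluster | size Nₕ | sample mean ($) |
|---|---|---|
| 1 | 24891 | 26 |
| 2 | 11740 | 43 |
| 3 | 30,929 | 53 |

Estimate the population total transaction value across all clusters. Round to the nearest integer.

2791223

Estimate total by summing Nₕ·x̄ₕ over strata.
24891·26 + 11740·43 + 30929·53 = 647166 + 504820 + 1639237 = 2791223.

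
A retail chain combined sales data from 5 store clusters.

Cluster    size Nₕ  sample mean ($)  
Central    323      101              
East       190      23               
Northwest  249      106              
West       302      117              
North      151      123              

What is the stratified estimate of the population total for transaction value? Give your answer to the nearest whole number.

117294

Population total = Σ Nₕ·x̄ₕ (each stratum's size times its mean).
323·101 + 190·23 + 249·106 + 302·117 + 151·123 = 32623 + 4370 + 26394 + 35334 + 18573 = 117294.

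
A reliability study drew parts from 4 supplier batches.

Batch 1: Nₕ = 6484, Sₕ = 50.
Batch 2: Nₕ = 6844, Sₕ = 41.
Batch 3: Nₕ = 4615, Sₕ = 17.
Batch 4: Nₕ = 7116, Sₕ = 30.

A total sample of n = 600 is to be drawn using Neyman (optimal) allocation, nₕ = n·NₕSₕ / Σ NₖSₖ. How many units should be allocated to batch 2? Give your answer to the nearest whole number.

188

Σ NₕSₕ = 6484·50 + 6844·41 + 4615·17 + 7116·30 = 896739.
Share for 2: 280604/896739 = 0.31292.
n_2 = 600 × 0.31292 = 187.750... → 188.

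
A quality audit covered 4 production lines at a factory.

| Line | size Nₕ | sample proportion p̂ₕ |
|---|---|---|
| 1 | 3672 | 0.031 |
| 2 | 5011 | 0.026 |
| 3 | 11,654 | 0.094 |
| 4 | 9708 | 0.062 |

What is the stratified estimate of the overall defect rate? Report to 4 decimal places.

Wₕ = Nₕ/N with N = 30045: 0.1222, 0.1668, 0.3879, 0.3231.
p̂_st = 0.1222·0.031 + 0.1668·0.026 + 0.3879·0.094 + 0.3231·0.062 ≈ 0.064619... → 0.0646.

0.0646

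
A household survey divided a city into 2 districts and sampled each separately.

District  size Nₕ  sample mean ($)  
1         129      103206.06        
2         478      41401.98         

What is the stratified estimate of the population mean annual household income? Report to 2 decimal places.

N = 607; weights Wₕ = Nₕ/N = (0.2125, 0.7875).
x̄_st = Σ Wₕ·x̄ₕ = 0.2125·103206.06 + 0.7875·41401.98 ≈ 54536.6197...
→ 54536.62.

54536.62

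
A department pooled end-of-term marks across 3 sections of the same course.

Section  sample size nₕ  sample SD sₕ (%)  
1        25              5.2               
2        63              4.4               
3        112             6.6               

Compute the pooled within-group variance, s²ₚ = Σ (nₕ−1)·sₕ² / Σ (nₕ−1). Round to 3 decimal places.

33.931

1: (25−1)·5.2² = 24·27.04 = 648.96
2: (63−1)·4.4² = 62·19.36 = 1200.32
3: (112−1)·6.6² = 111·43.56 = 4835.16
Numerator = 6684.44; denominator = Σ(nₕ−1) = 197.
s²ₚ = 6684.44/197 = 33.93117... → 33.931.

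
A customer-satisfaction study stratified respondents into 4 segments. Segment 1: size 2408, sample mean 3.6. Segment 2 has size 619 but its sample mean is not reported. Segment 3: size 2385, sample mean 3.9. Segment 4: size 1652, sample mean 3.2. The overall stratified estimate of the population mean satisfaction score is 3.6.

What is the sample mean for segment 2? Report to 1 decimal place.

N = 2408 + 619 + 2385 + 1652 = 7064.
Overall total = μ·N = 3.6·7064 = 25430.4.
Subtract the known strata: 2408·3.6 + 2385·3.9 + 1652·3.2 = 23256.7.
Remaining total for segment 2: 25430.4 − 23256.7 = 2173.7.
Divide by its size: 2173.7 / 619 = 3.512... → 3.5.

3.5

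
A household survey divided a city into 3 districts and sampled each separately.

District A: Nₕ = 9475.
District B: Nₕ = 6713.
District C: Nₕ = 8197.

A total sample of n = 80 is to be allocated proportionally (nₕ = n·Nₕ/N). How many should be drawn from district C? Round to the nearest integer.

27

N = 9475 + 6713 + 8197 = 24385.
n_C = 80·8197/24385 = 26.892... → 27.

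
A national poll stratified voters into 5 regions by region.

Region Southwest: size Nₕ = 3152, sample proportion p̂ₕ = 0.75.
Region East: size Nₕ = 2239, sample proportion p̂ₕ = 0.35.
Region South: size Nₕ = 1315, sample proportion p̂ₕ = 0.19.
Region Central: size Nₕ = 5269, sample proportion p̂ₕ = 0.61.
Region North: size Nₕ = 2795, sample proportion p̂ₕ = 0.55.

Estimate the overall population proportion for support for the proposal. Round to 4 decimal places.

0.5517

Wₕ = Nₕ/N with N = 14770: 0.2134, 0.1516, 0.0890, 0.3567, 0.1892.
p̂_st = 0.2134·0.75 + 0.1516·0.35 + 0.0890·0.19 + 0.3567·0.61 + 0.1892·0.55 ≈ 0.551716... → 0.5517.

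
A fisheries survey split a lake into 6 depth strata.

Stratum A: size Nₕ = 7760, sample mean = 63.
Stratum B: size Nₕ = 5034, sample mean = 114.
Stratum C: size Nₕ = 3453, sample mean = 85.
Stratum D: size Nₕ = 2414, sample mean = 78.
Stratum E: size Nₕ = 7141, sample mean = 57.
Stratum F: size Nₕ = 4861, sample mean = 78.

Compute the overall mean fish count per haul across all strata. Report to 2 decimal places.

76.01

N = 7760 + 5034 + 3453 + 2414 + 7141 + 4861 = 30663.
Overall mean = Σ (Nₕ/N)·x̄ₕ — weight by population share, not a simple average.
Σ Nₕx̄ₕ = 7760·63 + 5034·114 + 3453·85 + 2414·78 + 7141·57 + 4861·78 = 488880 + 573876 + 293505 + 188292 + 407037 + 379158 = 2330748.
Divide by N: 2330748 / 30663 = 76.0117... → 76.01.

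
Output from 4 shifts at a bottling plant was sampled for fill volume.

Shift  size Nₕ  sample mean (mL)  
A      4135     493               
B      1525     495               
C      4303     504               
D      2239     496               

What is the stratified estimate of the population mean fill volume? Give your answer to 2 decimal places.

N = 4135 + 1525 + 4303 + 2239 = 12202.
The stratified mean weights each stratum mean by its population share Nₕ/N.
Σ Nₕx̄ₕ = 4135·493 + 1525·495 + 4303·504 + 2239·496 = 2038555 + 754875 + 2168712 + 1110544 = 6072686.
Divide by N: 6072686 / 12202 = 497.6796... → 497.68.

497.68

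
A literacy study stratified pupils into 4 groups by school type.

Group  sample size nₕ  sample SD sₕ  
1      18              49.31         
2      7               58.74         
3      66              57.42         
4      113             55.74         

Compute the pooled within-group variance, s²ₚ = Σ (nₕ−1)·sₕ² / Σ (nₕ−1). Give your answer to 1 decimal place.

3121.6

1: (18−1)·49.31² = 17·2431.4761 = 41335.0937
2: (7−1)·58.74² = 6·3450.3876 = 20702.3256
3: (66−1)·57.42² = 65·3297.0564 = 214308.666
4: (113−1)·55.74² = 112·3106.9476 = 347978.1312
Numerator = 624324.2165; denominator = Σ(nₕ−1) = 200.
s²ₚ = 624324.2165/200 = 3121.621... → 3121.6.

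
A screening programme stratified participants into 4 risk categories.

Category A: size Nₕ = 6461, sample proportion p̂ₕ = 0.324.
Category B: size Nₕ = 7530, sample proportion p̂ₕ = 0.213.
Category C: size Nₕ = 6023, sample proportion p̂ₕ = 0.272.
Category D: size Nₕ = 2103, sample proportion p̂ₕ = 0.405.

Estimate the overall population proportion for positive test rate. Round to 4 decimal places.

0.2797

N = 6461 + 7530 + 6023 + 2103 = 22117.
Overall proportion = Σ (Nₕ/N)·p̂ₕ.
Σ Nₕp̂ₕ = 2093.364 + 1603.89 + 1638.256 + 851.715 = 6187.225.
6187.225 / 22117 = 0.279750... → 0.2797.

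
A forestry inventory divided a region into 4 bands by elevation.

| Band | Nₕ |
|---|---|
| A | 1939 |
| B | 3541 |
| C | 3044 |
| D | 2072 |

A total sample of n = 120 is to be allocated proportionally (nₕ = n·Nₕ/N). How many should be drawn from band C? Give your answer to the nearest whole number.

N = 1939 + 3541 + 3044 + 2072 = 10596.
n_C = 120·3044/10596 = 34.473... → 34.

34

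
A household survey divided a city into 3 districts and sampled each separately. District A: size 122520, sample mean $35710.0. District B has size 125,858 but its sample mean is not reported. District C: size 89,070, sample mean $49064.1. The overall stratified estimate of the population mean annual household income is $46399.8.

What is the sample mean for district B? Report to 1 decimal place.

Σ Nₕx̄ₕ = N·μ, so 125858·x̄_B = 337448·46399.8 − (122520·35710.0 + 89070·49064.1).
= 15657519710.4 − 8745328587 = 6912191123.4.
x̄_B = 6912191123.4 / 125858 = 54920.554... → 54920.6.

54920.6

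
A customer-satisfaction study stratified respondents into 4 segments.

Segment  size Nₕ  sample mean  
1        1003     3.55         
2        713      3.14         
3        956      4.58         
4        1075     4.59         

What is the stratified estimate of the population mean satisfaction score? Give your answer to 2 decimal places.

4.03

N = 1003 + 713 + 956 + 1075 = 3747.
Weight each subgroup mean by Nₕ/N and sum.
Σ Nₕx̄ₕ = 1003·3.55 + 713·3.14 + 956·4.58 + 1075·4.59 = 3560.65 + 2238.82 + 4378.48 + 4934.25 = 15112.2.
Divide by N: 15112.2 / 3747 = 4.0331... → 4.03.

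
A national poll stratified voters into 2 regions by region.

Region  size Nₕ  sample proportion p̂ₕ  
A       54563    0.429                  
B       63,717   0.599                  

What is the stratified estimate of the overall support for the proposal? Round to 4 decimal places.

0.5206

N = 54563 + 63717 = 118280.
Overall proportion = Σ (Nₕ/N)·p̂ₕ.
Σ Nₕp̂ₕ = 23407.527 + 38166.483 = 61574.01.
61574.01 / 118280 = 0.520578... → 0.5206.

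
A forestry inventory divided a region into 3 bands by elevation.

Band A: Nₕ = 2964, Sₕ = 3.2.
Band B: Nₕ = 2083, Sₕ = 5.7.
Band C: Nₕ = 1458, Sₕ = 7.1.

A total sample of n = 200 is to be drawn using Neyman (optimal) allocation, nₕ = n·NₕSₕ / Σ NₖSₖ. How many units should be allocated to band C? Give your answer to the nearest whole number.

A: NₕSₕ = 2964·3.2 = 9484.8
B: NₕSₕ = 2083·5.7 = 11873.1
C: NₕSₕ = 1458·7.1 = 10351.8
Σ NₕSₕ = 31709.7.
n_C = 200·10351.8/31709.7 = 65.291... → 65.

65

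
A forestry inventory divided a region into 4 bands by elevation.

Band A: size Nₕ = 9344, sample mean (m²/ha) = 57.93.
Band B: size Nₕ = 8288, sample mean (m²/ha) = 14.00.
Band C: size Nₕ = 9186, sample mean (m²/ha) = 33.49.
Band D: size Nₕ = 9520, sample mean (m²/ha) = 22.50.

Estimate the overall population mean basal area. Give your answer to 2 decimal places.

32.45

N = 36338; weights Wₕ = Nₕ/N = (0.2571, 0.2281, 0.2528, 0.2620).
x̄_st = Σ Wₕ·x̄ₕ = 0.2571·57.93 + 0.2281·14.00 + 0.2528·33.49 + 0.2620·22.50 ≈ 32.4500...
→ 32.45.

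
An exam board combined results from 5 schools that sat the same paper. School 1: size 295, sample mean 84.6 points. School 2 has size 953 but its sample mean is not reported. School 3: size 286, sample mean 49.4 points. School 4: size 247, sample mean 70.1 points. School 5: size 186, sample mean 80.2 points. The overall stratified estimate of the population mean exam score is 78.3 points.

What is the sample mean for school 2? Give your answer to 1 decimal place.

N = 295 + 953 + 286 + 247 + 186 = 1967.
Overall total = μ·N = 78.3·1967 = 154016.1.
Subtract the known strata: 295·84.6 + 286·49.4 + 247·70.1 + 186·80.2 = 71317.3.
Remaining total for school 2: 154016.1 − 71317.3 = 82698.8.
Divide by its size: 82698.8 / 953 = 86.777... → 86.8.

86.8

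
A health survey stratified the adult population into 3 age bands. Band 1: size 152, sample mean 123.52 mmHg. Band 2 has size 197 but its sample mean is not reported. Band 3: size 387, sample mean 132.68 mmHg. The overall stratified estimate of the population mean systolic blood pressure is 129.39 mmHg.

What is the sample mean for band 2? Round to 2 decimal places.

127.46

N = 152 + 197 + 387 = 736.
Overall total = μ·N = 129.39·736 = 95231.04.
Subtract the known strata: 152·123.52 + 387·132.68 = 70122.2.
Remaining total for band 2: 95231.04 − 70122.2 = 25108.84.
Divide by its size: 25108.84 / 197 = 127.4560... → 127.46.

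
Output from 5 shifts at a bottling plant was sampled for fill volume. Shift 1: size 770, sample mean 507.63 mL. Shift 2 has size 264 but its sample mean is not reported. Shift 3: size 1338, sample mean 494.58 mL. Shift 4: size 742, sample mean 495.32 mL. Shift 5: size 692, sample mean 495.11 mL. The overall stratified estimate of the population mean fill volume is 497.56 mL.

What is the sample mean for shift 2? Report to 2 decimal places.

496.01

Σ Nₕx̄ₕ = N·μ, so 264·x̄_2 = 3806·497.56 − (770·507.63 + 1338·494.58 + 742·495.32 + 692·495.11).
= 1893713.36 − 1762766.7 = 130946.66.
x̄_2 = 130946.66 / 264 = 496.0101... → 496.01.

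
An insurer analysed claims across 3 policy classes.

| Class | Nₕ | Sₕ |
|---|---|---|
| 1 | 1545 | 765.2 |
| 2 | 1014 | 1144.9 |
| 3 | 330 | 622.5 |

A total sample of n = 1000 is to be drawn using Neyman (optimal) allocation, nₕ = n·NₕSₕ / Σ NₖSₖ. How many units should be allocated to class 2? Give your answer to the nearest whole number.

1: NₕSₕ = 1545·765.2 = 1182234
2: NₕSₕ = 1014·1144.9 = 1160928.6
3: NₕSₕ = 330·622.5 = 205425
Σ NₕSₕ = 2548587.6.
n_2 = 1000·1160928.6/2548587.6 = 455.518... → 456.

456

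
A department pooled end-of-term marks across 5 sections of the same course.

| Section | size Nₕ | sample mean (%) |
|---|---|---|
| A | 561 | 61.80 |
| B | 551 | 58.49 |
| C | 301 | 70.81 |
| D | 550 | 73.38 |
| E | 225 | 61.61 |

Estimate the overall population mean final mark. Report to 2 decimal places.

65.10

N = 2188; weights Wₕ = Nₕ/N = (0.2564, 0.2518, 0.1376, 0.2514, 0.1028).
x̄_st = Σ Wₕ·x̄ₕ = 0.2564·61.80 + 0.2518·58.49 + 0.1376·70.81 + 0.2514·73.38 + 0.1028·61.61 ≈ 65.0973...
→ 65.10.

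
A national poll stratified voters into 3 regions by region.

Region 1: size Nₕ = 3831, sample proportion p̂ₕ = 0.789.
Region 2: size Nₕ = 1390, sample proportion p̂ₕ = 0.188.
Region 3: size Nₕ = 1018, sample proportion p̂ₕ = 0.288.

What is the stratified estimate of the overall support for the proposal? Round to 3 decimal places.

Wₕ = Nₕ/N with N = 6239: 0.6140, 0.2228, 0.1632.
p̂_st = 0.6140·0.789 + 0.2228·0.188 + 0.1632·0.288 ≈ 0.57336... → 0.573.

0.573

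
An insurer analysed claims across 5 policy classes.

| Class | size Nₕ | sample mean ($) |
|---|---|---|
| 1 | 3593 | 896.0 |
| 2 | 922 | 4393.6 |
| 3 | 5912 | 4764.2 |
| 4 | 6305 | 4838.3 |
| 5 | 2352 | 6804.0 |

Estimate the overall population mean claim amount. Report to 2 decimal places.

4293.89

x̄_st = (Σ Nₕx̄ₕ) / (Σ Nₕ) = (3593·896.0 + 922·4393.6 + 5912·4764.2 + 6305·4838.3 + 2352·6804.0) / 19084
= 81944667.1 / 19084 = 4293.8937... → 4293.89.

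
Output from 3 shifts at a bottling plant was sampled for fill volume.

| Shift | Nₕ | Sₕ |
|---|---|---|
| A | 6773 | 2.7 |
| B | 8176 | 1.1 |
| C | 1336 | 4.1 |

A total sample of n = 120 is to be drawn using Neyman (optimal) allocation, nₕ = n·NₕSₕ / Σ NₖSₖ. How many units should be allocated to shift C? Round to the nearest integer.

Σ NₕSₕ = 6773·2.7 + 8176·1.1 + 1336·4.1 = 32758.3.
Share for C: 5477.6/32758.3 = 0.16721.
n_C = 120 × 0.16721 = 20.066... → 20.

20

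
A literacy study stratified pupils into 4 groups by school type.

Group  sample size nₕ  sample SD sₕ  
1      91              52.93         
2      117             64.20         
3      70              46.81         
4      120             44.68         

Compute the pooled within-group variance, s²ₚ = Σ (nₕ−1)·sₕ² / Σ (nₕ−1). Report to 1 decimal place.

2840.1

Degrees of freedom: 90 + 116 + 69 + 119 = 394.
Σ(nₕ−1)sₕ² = 90·2801.5849 + 116·4121.64 + 69·2191.1761 + 119·1996.3024 = 1119004.0175.
s²ₚ = 1119004.0175 / 394 = 2840.112... → 2840.1.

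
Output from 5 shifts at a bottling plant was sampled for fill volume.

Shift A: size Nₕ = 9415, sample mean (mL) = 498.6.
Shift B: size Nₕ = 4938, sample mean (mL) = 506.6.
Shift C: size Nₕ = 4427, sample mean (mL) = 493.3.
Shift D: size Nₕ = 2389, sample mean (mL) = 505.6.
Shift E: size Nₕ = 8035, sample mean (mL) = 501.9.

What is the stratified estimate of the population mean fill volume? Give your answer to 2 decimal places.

N = 9415 + 4938 + 4427 + 2389 + 8035 = 29204.
Weight each subgroup mean by Nₕ/N and sum.
Σ Nₕx̄ₕ = 9415·498.6 + 4938·506.6 + 4427·493.3 + 2389·505.6 + 8035·501.9 = 4694319 + 2501590.8 + 2183839.1 + 1207878.4 + 4032766.5 = 14620393.8.
Divide by N: 14620393.8 / 29204 = 500.6298... → 500.63.

500.63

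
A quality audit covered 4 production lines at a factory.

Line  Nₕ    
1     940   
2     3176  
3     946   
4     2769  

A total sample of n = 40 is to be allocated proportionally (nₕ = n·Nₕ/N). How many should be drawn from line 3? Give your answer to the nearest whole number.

N = 940 + 3176 + 946 + 2769 = 7831.
n_3 = 40·946/7831 = 4.832... → 5.

5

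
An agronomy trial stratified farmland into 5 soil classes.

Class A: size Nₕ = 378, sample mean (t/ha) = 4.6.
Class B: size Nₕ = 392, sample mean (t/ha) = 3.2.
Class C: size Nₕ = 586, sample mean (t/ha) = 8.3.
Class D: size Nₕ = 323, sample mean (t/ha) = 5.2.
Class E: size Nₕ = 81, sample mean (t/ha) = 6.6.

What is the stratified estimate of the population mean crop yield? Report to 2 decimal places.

N = 378 + 392 + 586 + 323 + 81 = 1760.
The stratified mean weights each stratum mean by its population share Nₕ/N.
Σ Nₕx̄ₕ = 378·4.6 + 392·3.2 + 586·8.3 + 323·5.2 + 81·6.6 = 1738.8 + 1254.4 + 4863.8 + 1679.6 + 534.6 = 10071.2.
Divide by N: 10071.2 / 1760 = 5.7223... → 5.72.

5.72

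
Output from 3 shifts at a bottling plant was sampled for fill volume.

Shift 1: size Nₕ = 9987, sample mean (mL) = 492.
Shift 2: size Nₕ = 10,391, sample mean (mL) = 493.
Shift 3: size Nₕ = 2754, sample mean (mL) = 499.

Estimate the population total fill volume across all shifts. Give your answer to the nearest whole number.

1: 9987·492 = 4913604
2: 10391·493 = 5122763
3: 2754·499 = 1374246
τ̂ = Σ Nₕx̄ₕ = 11410613.

11410613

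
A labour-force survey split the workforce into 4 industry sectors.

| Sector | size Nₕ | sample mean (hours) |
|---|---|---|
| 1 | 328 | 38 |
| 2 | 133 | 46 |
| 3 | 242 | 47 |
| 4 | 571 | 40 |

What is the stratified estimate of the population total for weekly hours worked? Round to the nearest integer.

1: 328·38 = 12464
2: 133·46 = 6118
3: 242·47 = 11374
4: 571·40 = 22840
τ̂ = Σ Nₕx̄ₕ = 52796.

52796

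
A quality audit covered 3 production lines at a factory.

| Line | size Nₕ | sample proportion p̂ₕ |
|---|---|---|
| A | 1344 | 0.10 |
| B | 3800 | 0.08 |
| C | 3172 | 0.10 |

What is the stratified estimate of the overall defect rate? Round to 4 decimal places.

0.0909

Wₕ = Nₕ/N with N = 8316: 0.1616, 0.4570, 0.3814.
p̂_st = 0.1616·0.10 + 0.4570·0.08 + 0.3814·0.10 ≈ 0.090861... → 0.0909.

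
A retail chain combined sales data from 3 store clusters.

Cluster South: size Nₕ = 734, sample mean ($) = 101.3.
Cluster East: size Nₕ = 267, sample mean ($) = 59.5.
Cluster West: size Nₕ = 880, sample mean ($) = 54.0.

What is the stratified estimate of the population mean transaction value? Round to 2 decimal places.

N = 734 + 267 + 880 = 1881.
The stratified mean weights each stratum mean by its population share Nₕ/N.
Σ Nₕx̄ₕ = 734·101.3 + 267·59.5 + 880·54.0 = 74354.2 + 15886.5 + 47520 = 137760.7.
Divide by N: 137760.7 / 1881 = 73.2380... → 73.24.

73.24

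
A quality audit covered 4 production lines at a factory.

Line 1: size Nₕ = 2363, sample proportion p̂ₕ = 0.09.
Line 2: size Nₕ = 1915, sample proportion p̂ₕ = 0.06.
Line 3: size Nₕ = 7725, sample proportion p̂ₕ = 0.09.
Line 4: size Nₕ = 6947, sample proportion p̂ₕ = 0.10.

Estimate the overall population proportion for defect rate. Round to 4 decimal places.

0.0906

Wₕ = Nₕ/N with N = 18950: 0.1247, 0.1011, 0.4077, 0.3666.
p̂_st = 0.1247·0.09 + 0.1011·0.06 + 0.4077·0.09 + 0.3666·0.10 ≈ 0.090634... → 0.0906.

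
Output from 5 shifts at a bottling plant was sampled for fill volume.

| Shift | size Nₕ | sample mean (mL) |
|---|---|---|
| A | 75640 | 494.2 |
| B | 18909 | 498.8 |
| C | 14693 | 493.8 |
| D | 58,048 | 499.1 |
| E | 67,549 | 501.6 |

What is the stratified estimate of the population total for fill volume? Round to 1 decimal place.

116922835.8

Estimate total by summing Nₕ·x̄ₕ over strata.
75640·494.2 + 18909·498.8 + 14693·493.8 + 58048·499.1 + 67549·501.6 = 37381288 + 9431809.2 + 7255403.4 + 28971756.8 + 33882578.4 = 116922835.8.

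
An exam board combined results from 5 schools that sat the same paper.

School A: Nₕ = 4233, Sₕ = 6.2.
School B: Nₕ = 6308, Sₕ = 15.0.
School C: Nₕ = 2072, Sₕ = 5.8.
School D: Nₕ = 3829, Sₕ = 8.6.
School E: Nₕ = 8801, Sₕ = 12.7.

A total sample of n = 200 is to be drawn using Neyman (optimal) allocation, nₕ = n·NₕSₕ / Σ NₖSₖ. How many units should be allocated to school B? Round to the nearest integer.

68

A: NₕSₕ = 4233·6.2 = 26244.6
B: NₕSₕ = 6308·15.0 = 94620
C: NₕSₕ = 2072·5.8 = 12017.6
D: NₕSₕ = 3829·8.6 = 32929.4
E: NₕSₕ = 8801·12.7 = 111772.7
Σ NₕSₕ = 277584.3.
n_B = 200·94620/277584.3 = 68.174... → 68.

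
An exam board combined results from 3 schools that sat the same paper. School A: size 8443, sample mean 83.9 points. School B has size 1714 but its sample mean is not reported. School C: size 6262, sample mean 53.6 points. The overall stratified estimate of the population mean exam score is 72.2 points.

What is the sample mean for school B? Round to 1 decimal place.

N = 8443 + 1714 + 6262 = 16419.
Overall total = μ·N = 72.2·16419 = 1185451.8.
Subtract the known strata: 8443·83.9 + 6262·53.6 = 1044010.9.
Remaining total for school B: 1185451.8 − 1044010.9 = 141440.9.
Divide by its size: 141440.9 / 1714 = 82.521... → 82.5.

82.5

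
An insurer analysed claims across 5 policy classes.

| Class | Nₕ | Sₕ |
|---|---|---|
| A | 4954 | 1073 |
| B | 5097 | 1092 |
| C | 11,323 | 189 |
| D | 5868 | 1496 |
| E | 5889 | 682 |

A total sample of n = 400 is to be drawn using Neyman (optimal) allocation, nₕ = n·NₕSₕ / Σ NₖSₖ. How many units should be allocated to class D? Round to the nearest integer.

A: NₕSₕ = 4954·1073 = 5315642
B: NₕSₕ = 5097·1092 = 5565924
C: NₕSₕ = 11323·189 = 2140047
D: NₕSₕ = 5868·1496 = 8778528
E: NₕSₕ = 5889·682 = 4016298
Σ NₕSₕ = 25816439.
n_D = 400·8778528/25816439 = 136.015... → 136.

136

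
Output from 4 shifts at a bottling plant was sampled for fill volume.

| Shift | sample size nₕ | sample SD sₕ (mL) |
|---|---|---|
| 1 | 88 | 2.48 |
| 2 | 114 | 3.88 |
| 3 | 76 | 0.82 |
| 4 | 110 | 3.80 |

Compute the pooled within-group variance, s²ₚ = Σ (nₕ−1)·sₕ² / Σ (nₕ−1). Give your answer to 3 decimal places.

10.054

1: (88−1)·2.48² = 87·6.1504 = 535.0848
2: (114−1)·3.88² = 113·15.0544 = 1701.1472
3: (76−1)·0.82² = 75·0.6724 = 50.43
4: (110−1)·3.80² = 109·14.44 = 1573.96
Numerator = 3860.622; denominator = Σ(nₕ−1) = 384.
s²ₚ = 3860.622/384 = 10.05370... → 10.054.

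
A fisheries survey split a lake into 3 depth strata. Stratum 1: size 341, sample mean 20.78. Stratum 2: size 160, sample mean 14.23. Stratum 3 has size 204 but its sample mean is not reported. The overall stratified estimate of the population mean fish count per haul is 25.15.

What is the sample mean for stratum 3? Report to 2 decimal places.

N = 341 + 160 + 204 = 705.
Overall total = μ·N = 25.15·705 = 17730.75.
Subtract the known strata: 341·20.78 + 160·14.23 = 9362.78.
Remaining total for stratum 3: 17730.75 − 9362.78 = 8367.97.
Divide by its size: 8367.97 / 204 = 41.0195... → 41.02.

41.02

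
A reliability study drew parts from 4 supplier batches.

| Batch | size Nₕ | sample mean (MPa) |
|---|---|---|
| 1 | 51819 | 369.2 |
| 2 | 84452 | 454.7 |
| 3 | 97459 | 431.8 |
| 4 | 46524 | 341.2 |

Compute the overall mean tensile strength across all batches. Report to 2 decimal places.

N = 51819 + 84452 + 97459 + 46524 = 280254.
Overall mean = Σ (Nₕ/N)·x̄ₕ — weight by population share, not a simple average.
Σ Nₕx̄ₕ = 51819·369.2 + 84452·454.7 + 97459·431.8 + 46524·341.2 = 19131574.8 + 38400324.4 + 42082796.2 + 15873988.8 = 115488684.2.
Divide by N: 115488684.2 / 280254 = 412.0858... → 412.09.

412.09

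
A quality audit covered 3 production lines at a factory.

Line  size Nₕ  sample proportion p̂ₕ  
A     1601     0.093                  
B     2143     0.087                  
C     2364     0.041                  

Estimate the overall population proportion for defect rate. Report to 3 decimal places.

Wₕ = Nₕ/N with N = 6108: 0.2621, 0.3509, 0.3870.
p̂_st = 0.2621·0.093 + 0.3509·0.087 + 0.3870·0.041 ≈ 0.07077... → 0.071.

0.071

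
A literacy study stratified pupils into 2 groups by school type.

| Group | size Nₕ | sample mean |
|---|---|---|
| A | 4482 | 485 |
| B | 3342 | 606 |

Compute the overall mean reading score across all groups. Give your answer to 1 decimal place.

536.7

x̄_st = (Σ Nₕx̄ₕ) / (Σ Nₕ) = (4482·485 + 3342·606) / 7824
= 4199022 / 7824 = 536.685... → 536.7.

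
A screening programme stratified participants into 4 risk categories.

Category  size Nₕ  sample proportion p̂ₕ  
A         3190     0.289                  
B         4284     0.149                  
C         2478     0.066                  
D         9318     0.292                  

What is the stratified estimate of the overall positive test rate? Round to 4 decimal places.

N = 3190 + 4284 + 2478 + 9318 = 19270.
Overall proportion = Σ (Nₕ/N)·p̂ₕ.
Σ Nₕp̂ₕ = 921.91 + 638.316 + 163.548 + 2720.856 = 4444.63.
4444.63 / 19270 = 0.230650... → 0.2307.

0.2307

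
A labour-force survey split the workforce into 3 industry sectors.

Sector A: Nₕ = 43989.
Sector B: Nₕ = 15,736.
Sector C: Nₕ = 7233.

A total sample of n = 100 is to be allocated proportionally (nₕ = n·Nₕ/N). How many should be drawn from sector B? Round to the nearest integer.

Share of sector B = 15736/66958 = 0.23501.
Allocate 100 × 0.23501 = 23.501... → 24.

24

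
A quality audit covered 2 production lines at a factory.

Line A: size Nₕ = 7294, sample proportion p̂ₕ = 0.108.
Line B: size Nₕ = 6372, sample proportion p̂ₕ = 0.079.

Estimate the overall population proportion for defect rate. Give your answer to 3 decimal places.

0.094

N = 7294 + 6372 = 13666.
Overall proportion = Σ (Nₕ/N)·p̂ₕ.
Σ Nₕp̂ₕ = 787.752 + 503.388 = 1291.14.
1291.14 / 13666 = 0.09448... → 0.094.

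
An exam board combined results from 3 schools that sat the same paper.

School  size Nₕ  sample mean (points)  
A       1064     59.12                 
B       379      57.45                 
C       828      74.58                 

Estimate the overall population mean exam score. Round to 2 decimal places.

N = 2271; weights Wₕ = Nₕ/N = (0.4685, 0.1669, 0.3646).
x̄_st = Σ Wₕ·x̄ₕ = 0.4685·59.12 + 0.1669·57.45 + 0.3646·74.58 ≈ 64.4780...
→ 64.48.

64.48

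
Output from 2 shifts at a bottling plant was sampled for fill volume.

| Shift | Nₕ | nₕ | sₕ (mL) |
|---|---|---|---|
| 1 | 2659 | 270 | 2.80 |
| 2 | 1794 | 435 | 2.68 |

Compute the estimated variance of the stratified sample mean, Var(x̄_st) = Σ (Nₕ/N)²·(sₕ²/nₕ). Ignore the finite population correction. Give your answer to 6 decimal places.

N = 4453. Term for each stratum: Wₕ²sₕ²/nₕ.
Var(x̄_st) = 0.010353414 + 0.002679908 = 0.013033322 → 0.013033.

0.013033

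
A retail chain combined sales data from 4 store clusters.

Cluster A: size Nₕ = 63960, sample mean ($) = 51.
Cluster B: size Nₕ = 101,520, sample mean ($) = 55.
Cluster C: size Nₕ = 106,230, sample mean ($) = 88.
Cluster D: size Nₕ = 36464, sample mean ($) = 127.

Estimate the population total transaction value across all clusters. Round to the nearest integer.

A: 63960·51 = 3261960
B: 101520·55 = 5583600
C: 106230·88 = 9348240
D: 36464·127 = 4630928
τ̂ = Σ Nₕx̄ₕ = 22824728.

22824728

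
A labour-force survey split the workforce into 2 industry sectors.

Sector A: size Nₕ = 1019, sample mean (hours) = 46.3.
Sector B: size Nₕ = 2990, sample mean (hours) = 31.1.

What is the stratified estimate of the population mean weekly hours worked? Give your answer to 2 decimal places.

N = 1019 + 2990 = 4009.
The stratified mean weights each stratum mean by its population share Nₕ/N.
Σ Nₕx̄ₕ = 1019·46.3 + 2990·31.1 = 47179.7 + 92989 = 140168.7.
Divide by N: 140168.7 / 4009 = 34.9635... → 34.96.

34.96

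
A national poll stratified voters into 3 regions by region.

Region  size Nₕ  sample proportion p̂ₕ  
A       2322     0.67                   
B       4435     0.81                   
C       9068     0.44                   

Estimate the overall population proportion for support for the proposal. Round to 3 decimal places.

N = 2322 + 4435 + 9068 = 15825.
Overall proportion = Σ (Nₕ/N)·p̂ₕ.
Σ Nₕp̂ₕ = 1555.74 + 3592.35 + 3989.92 = 9138.01.
9138.01 / 15825 = 0.57744... → 0.577.

0.577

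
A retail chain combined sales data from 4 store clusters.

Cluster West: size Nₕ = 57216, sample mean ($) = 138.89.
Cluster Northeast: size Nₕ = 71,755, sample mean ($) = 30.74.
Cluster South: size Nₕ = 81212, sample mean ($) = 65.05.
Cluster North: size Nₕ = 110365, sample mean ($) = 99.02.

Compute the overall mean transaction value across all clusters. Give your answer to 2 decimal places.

82.25

x̄_st = (Σ Nₕx̄ₕ) / (Σ Nₕ) = (57216·138.89 + 71755·30.74 + 81212·65.05 + 110365·99.02) / 320548
= 26363661.84 / 320548 = 82.2456... → 82.25.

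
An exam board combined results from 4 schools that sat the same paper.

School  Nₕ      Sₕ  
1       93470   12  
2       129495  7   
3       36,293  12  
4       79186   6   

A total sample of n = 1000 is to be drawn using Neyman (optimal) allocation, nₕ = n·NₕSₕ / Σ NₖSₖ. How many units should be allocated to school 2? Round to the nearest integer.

308

1: NₕSₕ = 93470·12 = 1121640
2: NₕSₕ = 129495·7 = 906465
3: NₕSₕ = 36293·12 = 435516
4: NₕSₕ = 79186·6 = 475116
Σ NₕSₕ = 2938737.
n_2 = 1000·906465/2938737 = 308.454... → 308.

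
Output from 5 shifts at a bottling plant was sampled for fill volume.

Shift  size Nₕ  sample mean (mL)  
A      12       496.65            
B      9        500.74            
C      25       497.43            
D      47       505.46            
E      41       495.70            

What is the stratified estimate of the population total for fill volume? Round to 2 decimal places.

A: 12·496.65 = 5959.8
B: 9·500.74 = 4506.66
C: 25·497.43 = 12435.75
D: 47·505.46 = 23756.62
E: 41·495.70 = 20323.7
τ̂ = Σ Nₕx̄ₕ = 66982.53.

66982.53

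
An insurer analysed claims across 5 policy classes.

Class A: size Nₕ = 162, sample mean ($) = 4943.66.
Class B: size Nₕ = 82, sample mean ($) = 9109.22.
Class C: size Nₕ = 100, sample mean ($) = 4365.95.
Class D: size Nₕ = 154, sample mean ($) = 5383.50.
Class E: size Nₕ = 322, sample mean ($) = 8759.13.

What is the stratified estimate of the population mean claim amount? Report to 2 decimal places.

6870.64

N = 820; weights Wₕ = Nₕ/N = (0.1976, 0.1000, 0.1220, 0.1878, 0.3927).
x̄_st = Σ Wₕ·x̄ₕ = 0.1976·4943.66 + 0.1000·9109.22 + 0.1220·4365.95 + 0.1878·5383.50 + 0.3927·8759.13 ≈ 6870.6376...
→ 6870.64.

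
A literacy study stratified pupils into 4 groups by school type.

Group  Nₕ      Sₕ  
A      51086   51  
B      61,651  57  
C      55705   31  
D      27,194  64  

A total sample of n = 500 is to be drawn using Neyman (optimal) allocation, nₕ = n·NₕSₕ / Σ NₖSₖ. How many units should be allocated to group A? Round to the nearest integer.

Σ NₕSₕ = 51086·51 + 61651·57 + 55705·31 + 27194·64 = 9586764.
Share for A: 2605386/9586764 = 0.27177.
n_A = 500 × 0.27177 = 135.885... → 136.

136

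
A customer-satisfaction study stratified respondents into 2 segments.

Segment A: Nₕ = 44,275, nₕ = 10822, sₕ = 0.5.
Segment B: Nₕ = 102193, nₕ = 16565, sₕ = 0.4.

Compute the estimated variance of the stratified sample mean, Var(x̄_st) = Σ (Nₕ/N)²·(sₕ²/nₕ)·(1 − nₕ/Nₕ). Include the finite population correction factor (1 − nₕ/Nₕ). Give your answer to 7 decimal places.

N = 146468; Wₕ = Nₕ/N.
segment A: (44275/146468)²·0.5²/10822·(1 − 10822/44275) = 0.0000015949
segment B: (102193/146468)²·0.4²/16565·(1 − 16565/102193) = 0.0000039399
Sum = 0.0000055348 → 0.0000055.

0.0000055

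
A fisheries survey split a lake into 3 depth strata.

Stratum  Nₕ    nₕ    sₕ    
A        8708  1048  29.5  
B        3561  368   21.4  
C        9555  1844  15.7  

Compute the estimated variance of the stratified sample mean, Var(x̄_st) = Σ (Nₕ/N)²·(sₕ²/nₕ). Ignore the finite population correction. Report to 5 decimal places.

0.19096

N = 21824; Wₕ = Nₕ/N.
stratum A: (8708/21824)²·29.5²/1048 = 0.13220591
stratum B: (3561/21824)²·21.4²/368 = 0.03313256
stratum C: (9555/21824)²·15.7²/1844 = 0.02562306
Sum = 0.19096154 → 0.19096.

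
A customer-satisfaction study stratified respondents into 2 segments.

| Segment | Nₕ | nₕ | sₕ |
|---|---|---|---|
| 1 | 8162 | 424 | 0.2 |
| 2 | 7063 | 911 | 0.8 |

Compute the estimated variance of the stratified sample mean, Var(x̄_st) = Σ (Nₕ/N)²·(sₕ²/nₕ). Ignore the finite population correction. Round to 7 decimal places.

0.0001783

N = 15225. Term for each stratum: Wₕ²sₕ²/nₕ.
Var(x̄_st) = 0.0000271127 + 0.0001511908 = 0.0001783035 → 0.0001783.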